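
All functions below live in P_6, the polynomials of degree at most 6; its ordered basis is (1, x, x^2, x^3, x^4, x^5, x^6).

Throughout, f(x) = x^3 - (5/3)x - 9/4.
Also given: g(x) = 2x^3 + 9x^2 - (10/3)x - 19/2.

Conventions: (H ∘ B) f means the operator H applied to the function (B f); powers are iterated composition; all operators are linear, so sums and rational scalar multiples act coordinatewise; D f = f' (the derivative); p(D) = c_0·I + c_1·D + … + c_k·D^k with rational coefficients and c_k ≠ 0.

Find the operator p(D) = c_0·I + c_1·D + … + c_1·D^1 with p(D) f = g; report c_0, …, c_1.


D^0 f = x^3 - (5/3)x - 9/4
D^1 f = 3x^2 - 5/3
matching coefficients of g against c_0 f + c_1 Df + … from the top degree down determines the c_i
solution: c_0 = 2, c_1 = 3

c_0 = 2, c_1 = 3


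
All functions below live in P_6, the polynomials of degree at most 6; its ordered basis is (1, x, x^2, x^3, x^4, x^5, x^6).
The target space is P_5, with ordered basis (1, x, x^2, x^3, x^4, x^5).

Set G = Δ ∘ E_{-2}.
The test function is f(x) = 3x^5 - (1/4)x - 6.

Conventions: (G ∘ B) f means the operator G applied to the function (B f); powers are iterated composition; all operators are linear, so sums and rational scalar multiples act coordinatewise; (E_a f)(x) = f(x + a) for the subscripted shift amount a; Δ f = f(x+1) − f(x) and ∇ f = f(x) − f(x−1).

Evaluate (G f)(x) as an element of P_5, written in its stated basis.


E_{-2} f = 3x^5 - 30x^4 + 120x^3 - 240x^2 + (959/4)x - 203/2
Δ E_{-2} f = 15x^4 - 90x^3 + 210x^2 - 225x + 371/4

the image equals g(x) = 15x^4 - 90x^3 + 210x^2 - 225x + 371/4


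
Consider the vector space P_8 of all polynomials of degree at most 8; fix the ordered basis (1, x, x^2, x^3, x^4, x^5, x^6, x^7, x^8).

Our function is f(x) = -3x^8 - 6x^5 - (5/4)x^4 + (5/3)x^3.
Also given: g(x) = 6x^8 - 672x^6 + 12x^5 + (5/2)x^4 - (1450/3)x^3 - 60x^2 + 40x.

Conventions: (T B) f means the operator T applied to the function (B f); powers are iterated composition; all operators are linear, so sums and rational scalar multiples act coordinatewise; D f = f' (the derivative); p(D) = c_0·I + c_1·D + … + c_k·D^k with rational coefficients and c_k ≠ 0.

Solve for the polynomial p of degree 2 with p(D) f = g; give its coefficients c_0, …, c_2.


c_0 = -2, c_1 = 0, c_2 = 4

D^0 f = -3x^8 - 6x^5 - (5/4)x^4 + (5/3)x^3
D^1 f = -24x^7 - 30x^4 - 5x^3 + 5x^2
D^2 f = -168x^6 - 120x^3 - 15x^2 + 10x
matching coefficients of g against c_0 f + c_1 Df + … from the top degree down determines the c_i
solution: c_0 = -2, c_1 = 0, c_2 = 4


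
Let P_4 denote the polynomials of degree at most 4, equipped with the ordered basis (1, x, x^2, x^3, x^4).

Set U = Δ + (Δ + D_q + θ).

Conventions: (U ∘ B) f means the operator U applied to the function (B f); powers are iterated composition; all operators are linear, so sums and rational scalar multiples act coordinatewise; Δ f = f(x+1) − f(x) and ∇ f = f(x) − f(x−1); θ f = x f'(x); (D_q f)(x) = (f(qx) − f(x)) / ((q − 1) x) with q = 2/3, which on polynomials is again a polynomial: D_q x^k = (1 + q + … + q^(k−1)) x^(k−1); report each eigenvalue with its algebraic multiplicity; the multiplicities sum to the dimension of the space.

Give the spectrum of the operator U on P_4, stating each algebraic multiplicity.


λ = 0 (multiplicity 1), λ = 1 (multiplicity 1), λ = 2 (multiplicity 1), λ = 3 (multiplicity 1), λ = 4 (multiplicity 1)

image of 1: 0
image of x: x + 3
image of x^2: 2x^2 + (17/3)x + 2
image of x^3: 3x^3 + (73/9)x^2 + 6x + 2
image of x^4: 4x^4 + (281/27)x^3 + 12x^2 + 8x + 2
the matrix is upper triangular; its diagonal is (0, 1, 2, 3, 4)
for a triangular matrix the eigenvalues are the diagonal entries, with algebraic multiplicity their repetition count


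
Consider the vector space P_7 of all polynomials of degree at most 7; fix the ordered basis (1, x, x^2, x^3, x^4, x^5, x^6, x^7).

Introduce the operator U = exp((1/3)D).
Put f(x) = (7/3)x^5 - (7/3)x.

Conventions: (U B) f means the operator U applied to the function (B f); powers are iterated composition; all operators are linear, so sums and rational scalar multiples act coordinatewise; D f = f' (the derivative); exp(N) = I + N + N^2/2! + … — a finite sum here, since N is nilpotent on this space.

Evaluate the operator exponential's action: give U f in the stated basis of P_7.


order-1 term: (35/9)x^4 - 7/9
order-2 term: (70/27)x^3
order-3 term: (70/81)x^2
order-4 term: (35/243)x
order-5 term: 7/729
the series for exp((1/3)D) f terminates at order 5
exp((1/3)D) f = (7/3)x^5 + (35/9)x^4 + (70/27)x^3 + (70/81)x^2 - (532/243)x - 560/729

the result is g(x) = (7/3)x^5 + (35/9)x^4 + (70/27)x^3 + (70/81)x^2 - (532/243)x - 560/729


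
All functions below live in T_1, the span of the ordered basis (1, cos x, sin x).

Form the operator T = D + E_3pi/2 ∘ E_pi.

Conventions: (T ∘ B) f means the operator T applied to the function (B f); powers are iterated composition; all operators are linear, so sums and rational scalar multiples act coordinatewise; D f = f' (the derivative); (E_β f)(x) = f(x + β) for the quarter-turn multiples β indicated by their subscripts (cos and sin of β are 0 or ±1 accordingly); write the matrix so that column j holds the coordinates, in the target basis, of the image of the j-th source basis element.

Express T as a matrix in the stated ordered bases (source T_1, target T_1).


the matrix is [[1, 0, 0]; [0, 0, 2]; [0, -2, 0]] (rows listed top to bottom)

image of 1: 1
image of cos x: -2sin x
image of sin x: 2cos x
each image's coordinates form column j of the matrix


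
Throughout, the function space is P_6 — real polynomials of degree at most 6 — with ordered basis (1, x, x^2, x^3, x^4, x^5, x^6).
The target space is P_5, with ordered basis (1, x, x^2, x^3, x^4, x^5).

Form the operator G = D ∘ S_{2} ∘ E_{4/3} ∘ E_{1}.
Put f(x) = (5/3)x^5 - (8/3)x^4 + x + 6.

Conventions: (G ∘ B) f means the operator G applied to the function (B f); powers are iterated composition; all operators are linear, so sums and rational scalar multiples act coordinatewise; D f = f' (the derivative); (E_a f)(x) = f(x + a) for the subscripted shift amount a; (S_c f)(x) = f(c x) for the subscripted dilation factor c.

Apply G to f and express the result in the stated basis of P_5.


E_{1} f = (5/3)x^5 + (17/3)x^4 + 6x^3 + (2/3)x^2 - (4/3)x + 6
E_{4/3} E_{1} f = (5/3)x^5 + (151/9)x^4 + (1778/27)x^3 + (10094/81)x^2 + (27340/243)x + 32486/729
S_{2} (E_{4/3} ∘ E_{1}) f = (160/3)x^5 + (2416/9)x^4 + (14224/27)x^3 + (40376/81)x^2 + (54680/243)x + 32486/729
D S_{2} (E_{4/3} ∘ E_{1}) f = (800/3)x^4 + (9664/9)x^3 + (14224/9)x^2 + (80752/81)x + 54680/243

g(x) = (800/3)x^4 + (9664/9)x^3 + (14224/9)x^2 + (80752/81)x + 54680/243


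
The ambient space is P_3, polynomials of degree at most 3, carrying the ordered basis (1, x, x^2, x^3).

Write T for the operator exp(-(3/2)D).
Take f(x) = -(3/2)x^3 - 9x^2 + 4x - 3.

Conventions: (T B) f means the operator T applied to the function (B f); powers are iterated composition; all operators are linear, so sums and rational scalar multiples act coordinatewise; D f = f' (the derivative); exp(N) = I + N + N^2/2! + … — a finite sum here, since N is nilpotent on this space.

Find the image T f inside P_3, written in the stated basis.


the result is g(x) = -(3/2)x^3 - (9/4)x^2 + (167/8)x - 387/16

order-1 term: (27/4)x^2 + 27x - 6
order-2 term: -(81/8)x - 81/4
order-3 term: 81/16
the series for exp(-(3/2)D) f terminates at order 3
exp(-(3/2)D) f = -(3/2)x^3 - (9/4)x^2 + (167/8)x - 387/16


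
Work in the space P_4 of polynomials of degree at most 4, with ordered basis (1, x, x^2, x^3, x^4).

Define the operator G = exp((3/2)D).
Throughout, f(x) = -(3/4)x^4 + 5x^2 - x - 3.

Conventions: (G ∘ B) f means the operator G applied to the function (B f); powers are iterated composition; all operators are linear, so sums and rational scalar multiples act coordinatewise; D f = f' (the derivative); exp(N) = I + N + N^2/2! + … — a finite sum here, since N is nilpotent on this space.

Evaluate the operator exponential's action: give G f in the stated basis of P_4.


g(x) = -(3/4)x^4 - (9/2)x^3 - (41/8)x^2 + (31/8)x + 189/64

order-1 term: -(9/2)x^3 + 15x - 3/2
order-2 term: -(81/8)x^2 + 45/4
order-3 term: -(81/8)x
order-4 term: -243/64
the series for exp((3/2)D) f terminates at order 4
exp((3/2)D) f = -(3/4)x^4 - (9/2)x^3 - (41/8)x^2 + (31/8)x + 189/64


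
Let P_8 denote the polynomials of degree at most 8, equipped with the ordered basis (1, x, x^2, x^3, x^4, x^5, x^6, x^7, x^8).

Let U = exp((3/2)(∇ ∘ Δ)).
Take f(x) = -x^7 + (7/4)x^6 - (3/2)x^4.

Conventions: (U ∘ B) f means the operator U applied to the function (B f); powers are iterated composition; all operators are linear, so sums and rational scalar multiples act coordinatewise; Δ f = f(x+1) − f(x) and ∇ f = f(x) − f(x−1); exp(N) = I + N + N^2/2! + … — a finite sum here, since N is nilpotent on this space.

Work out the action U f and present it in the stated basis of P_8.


g(x) = -x^7 + (7/4)x^6 - 63x^5 + (309/4)x^4 - 1050x^3 + (1521/2)x^2 - 3801x + 3621/4

order-1 term: -63x^5 + (315/4)x^4 - 105x^3 + (207/4)x^2 - 21x + 3/4
order-2 term: -945x^3 + (2835/4)x^2 - 945x + 783/4
order-3 term: -2835x + 2835/4
the series for exp((3/2)(∇ ∘ Δ)) f terminates at order 3
exp((3/2)(∇ ∘ Δ)) f = -x^7 + (7/4)x^6 - 63x^5 + (309/4)x^4 - 1050x^3 + (1521/2)x^2 - 3801x + 3621/4


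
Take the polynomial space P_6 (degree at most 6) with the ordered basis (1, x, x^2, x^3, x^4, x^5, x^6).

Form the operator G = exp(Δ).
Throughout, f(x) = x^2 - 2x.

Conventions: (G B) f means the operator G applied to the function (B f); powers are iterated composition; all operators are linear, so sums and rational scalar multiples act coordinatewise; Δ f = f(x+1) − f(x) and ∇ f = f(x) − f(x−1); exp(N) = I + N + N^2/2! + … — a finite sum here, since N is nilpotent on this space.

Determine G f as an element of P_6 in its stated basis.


order-1 term: 2x - 1
order-2 term: 1
the series for exp(Δ) f terminates at order 2
exp(Δ) f = x^2

the result is g(x) = x^2


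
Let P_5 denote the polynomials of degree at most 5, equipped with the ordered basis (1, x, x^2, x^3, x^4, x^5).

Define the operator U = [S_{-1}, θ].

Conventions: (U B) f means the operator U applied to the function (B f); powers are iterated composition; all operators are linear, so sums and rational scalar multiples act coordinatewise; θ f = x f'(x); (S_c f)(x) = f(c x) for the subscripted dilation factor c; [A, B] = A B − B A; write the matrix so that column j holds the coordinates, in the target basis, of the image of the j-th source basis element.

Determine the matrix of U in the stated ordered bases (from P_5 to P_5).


image of 1: 0
image of x: 0
image of x^2: 0
image of x^3: 0
image of x^4: 0
image of x^5: 0
each image's coordinates form column j of the matrix

the matrix is [[0, 0, 0, 0, 0, 0]; [0, 0, 0, 0, 0, 0]; [0, 0, 0, 0, 0, 0]; [0, 0, 0, 0, 0, 0]; [0, 0, 0, 0, 0, 0]; [0, 0, 0, 0, 0, 0]] (rows listed top to bottom)


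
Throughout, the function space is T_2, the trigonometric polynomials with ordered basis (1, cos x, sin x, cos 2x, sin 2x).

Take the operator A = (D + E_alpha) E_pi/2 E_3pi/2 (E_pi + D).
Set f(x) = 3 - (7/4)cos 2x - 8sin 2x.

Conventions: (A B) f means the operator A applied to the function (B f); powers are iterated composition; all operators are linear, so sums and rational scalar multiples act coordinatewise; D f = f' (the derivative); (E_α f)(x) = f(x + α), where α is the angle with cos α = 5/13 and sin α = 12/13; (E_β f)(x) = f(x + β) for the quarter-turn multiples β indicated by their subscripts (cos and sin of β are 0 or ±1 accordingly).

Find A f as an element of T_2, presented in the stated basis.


the image equals g(x) = 3 + (205/676)cos 2x + (8665/169)sin 2x

E_pi f = 3 - (7/4)cos 2x - 8sin 2x
D f = -16cos 2x + (7/2)sin 2x
(E_pi + D) f = 3 - (71/4)cos 2x - (9/2)sin 2x
E_3pi/2 (E_pi + D) f = 3 + (71/4)cos 2x + (9/2)sin 2x
E_pi/2 E_3pi/2 (E_pi + D) f = 3 - (71/4)cos 2x - (9/2)sin 2x
D (E_pi/2 E_3pi/2) (E_pi + D) f = -9cos 2x + (71/2)sin 2x
E_alpha (E_pi/2 E_3pi/2) (E_pi + D) f = 3 + (6289/676)cos 2x + (5331/338)sin 2x
(D + E_alpha) (E_pi/2 E_3pi/2) (E_pi + D) f = 3 + (205/676)cos 2x + (8665/169)sin 2x


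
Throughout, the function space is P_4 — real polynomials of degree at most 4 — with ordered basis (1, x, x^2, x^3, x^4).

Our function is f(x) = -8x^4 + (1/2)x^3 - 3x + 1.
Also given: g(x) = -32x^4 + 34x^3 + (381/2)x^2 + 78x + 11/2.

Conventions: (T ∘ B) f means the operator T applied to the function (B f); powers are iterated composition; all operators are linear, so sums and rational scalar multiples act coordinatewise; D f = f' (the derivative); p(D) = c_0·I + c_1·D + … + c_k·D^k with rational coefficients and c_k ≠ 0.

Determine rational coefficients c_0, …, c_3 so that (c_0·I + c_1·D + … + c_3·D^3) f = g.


p(D) = 4·I − D − 2·D^2 − (1/2)·D^3, i.e. c_0 = 4, c_1 = -1, c_2 = -2, c_3 = -1/2

D^0 f = -8x^4 + (1/2)x^3 - 3x + 1
D^1 f = -32x^3 + (3/2)x^2 - 3
D^2 f = -96x^2 + 3x
D^3 f = -192x + 3
matching coefficients of g against c_0 f + c_1 Df + … from the top degree down determines the c_i
solution: c_0 = 4, c_1 = -1, c_2 = -2, c_3 = -1/2


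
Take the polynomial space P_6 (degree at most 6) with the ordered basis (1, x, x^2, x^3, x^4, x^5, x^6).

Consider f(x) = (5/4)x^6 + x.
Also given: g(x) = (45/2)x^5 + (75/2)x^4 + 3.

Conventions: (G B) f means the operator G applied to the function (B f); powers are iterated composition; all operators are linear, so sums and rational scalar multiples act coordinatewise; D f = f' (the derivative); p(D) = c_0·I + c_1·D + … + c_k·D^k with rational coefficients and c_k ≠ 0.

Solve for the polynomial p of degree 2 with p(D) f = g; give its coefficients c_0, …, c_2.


D^0 f = (5/4)x^6 + x
D^1 f = (15/2)x^5 + 1
D^2 f = (75/2)x^4
matching coefficients of g against c_0 f + c_1 Df + … from the top degree down determines the c_i
solution: c_0 = 0, c_1 = 3, c_2 = 1

c_0 = 0, c_1 = 3, c_2 = 1


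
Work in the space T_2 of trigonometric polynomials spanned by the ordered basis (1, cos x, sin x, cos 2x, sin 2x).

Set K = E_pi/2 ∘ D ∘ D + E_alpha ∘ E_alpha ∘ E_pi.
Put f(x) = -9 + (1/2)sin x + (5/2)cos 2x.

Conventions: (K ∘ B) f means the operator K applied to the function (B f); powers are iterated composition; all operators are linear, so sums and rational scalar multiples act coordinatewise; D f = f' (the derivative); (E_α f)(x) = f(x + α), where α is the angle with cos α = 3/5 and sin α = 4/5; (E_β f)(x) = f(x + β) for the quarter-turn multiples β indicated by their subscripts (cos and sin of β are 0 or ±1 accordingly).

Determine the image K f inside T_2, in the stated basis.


D f = (1/2)cos x - 5sin 2x
D D f = -(1/2)sin x - 10cos 2x
E_pi/2 D D f = -(1/2)cos x + 10cos 2x
E_pi f = -9 - (1/2)sin x + (5/2)cos 2x
E_alpha E_pi f = -9 - (2/5)cos x - (3/10)sin x - (7/10)cos 2x - (12/5)sin 2x
E_alpha E_alpha E_pi f = -9 - (12/25)cos x + (7/50)sin x - (527/250)cos 2x + (168/125)sin 2x
(E_pi/2 ∘ D ∘ D + E_alpha ∘ E_alpha ∘ E_pi) f = -9 - (49/50)cos x + (7/50)sin x + (1973/250)cos 2x + (168/125)sin 2x

the image equals g(x) = -9 - (49/50)cos x + (7/50)sin x + (1973/250)cos 2x + (168/125)sin 2x


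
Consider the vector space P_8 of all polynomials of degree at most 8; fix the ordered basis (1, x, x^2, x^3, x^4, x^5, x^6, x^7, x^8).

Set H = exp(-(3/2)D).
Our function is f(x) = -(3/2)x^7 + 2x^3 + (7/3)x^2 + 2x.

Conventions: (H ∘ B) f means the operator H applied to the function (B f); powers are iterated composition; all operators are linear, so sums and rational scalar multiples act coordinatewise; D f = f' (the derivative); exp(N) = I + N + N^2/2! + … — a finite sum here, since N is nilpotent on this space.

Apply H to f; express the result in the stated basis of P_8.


the image equals g(x) = -(3/2)x^7 + (63/4)x^6 - (567/8)x^5 + (2835/16)x^4 - (8441/32)x^3 + (44647/192)x^2 - (14221/128)x + 5409/256

order-1 term: (63/4)x^6 - 9x^2 - 7x - 3
order-2 term: -(567/8)x^5 + (27/2)x + 21/4
order-3 term: (2835/16)x^4 - 27/4
order-4 term: -(8505/32)x^3
order-5 term: (15309/64)x^2
order-6 term: -(15309/128)x
order-7 term: 6561/256
the series for exp(-(3/2)D) f terminates at order 7
exp(-(3/2)D) f = -(3/2)x^7 + (63/4)x^6 - (567/8)x^5 + (2835/16)x^4 - (8441/32)x^3 + (44647/192)x^2 - (14221/128)x + 5409/256


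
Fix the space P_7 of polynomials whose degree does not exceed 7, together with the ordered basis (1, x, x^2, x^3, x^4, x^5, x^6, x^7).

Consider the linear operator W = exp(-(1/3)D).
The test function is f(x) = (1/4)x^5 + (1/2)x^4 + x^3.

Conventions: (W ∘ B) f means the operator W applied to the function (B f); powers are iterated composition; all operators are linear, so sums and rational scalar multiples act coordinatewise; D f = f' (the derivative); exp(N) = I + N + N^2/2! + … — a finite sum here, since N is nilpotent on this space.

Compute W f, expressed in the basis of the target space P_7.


the result is g(x) = (1/4)x^5 + (1/12)x^4 + (11/18)x^3 - (41/54)x^2 + (89/324)x - 31/972

order-1 term: -(5/12)x^4 - (2/3)x^3 - x^2
order-2 term: (5/18)x^3 + (1/3)x^2 + (1/3)x
order-3 term: -(5/54)x^2 - (2/27)x - 1/27
order-4 term: (5/324)x + 1/162
order-5 term: -1/972
the series for exp(-(1/3)D) f terminates at order 5
exp(-(1/3)D) f = (1/4)x^5 + (1/12)x^4 + (11/18)x^3 - (41/54)x^2 + (89/324)x - 31/972


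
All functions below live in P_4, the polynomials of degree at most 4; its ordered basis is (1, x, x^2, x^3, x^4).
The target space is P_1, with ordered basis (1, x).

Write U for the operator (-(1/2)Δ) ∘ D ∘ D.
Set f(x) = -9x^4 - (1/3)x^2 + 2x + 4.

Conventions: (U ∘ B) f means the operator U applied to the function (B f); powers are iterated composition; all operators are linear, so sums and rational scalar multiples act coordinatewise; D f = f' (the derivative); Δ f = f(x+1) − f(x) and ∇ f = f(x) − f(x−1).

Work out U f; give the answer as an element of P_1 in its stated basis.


D f = -36x^3 - (2/3)x + 2
D D f = -108x^2 - 2/3
Δ D D f = -216x - 108
(-(1/2)Δ) D D f = 108x + 54

the image equals g(x) = 108x + 54


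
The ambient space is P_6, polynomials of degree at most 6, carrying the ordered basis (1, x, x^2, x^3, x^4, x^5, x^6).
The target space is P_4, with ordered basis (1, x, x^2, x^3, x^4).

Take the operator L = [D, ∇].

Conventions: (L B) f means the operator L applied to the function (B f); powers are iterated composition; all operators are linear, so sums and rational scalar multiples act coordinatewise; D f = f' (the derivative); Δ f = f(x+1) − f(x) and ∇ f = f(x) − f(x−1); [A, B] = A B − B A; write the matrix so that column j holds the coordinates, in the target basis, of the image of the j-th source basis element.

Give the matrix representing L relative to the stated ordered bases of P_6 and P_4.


the matrix is [[0, 0, 0, 0, 0, 0, 0]; [0, 0, 0, 0, 0, 0, 0]; [0, 0, 0, 0, 0, 0, 0]; [0, 0, 0, 0, 0, 0, 0]; [0, 0, 0, 0, 0, 0, 0]] (rows listed top to bottom)

image of 1: 0
image of x: 0
image of x^2: 0
image of x^3: 0
image of x^4: 0
image of x^5: 0
image of x^6: 0
each image's coordinates form column j of the matrix


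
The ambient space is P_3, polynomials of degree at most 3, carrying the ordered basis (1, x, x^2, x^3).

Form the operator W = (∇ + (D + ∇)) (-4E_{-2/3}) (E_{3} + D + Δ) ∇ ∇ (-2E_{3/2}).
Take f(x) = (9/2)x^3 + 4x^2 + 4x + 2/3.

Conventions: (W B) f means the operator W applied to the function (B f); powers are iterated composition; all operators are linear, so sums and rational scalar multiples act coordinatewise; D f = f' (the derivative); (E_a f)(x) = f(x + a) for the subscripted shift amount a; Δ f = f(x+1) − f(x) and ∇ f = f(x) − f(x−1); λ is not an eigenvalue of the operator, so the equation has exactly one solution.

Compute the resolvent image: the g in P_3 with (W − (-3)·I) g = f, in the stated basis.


write g with unknown coordinates in the stated basis and equate coefficients in (W − (-3)·I) g = f
solving from the highest basis element down gives g = (3/2)x^3 + (4/3)x^2 + (4/3)x - 646/9
check: W g = 216
so W g − (-3)·g = (9/2)x^3 + 4x^2 + 4x + 2/3 = f ✓

the result is g(x) = (3/2)x^3 + (4/3)x^2 + (4/3)x - 646/9


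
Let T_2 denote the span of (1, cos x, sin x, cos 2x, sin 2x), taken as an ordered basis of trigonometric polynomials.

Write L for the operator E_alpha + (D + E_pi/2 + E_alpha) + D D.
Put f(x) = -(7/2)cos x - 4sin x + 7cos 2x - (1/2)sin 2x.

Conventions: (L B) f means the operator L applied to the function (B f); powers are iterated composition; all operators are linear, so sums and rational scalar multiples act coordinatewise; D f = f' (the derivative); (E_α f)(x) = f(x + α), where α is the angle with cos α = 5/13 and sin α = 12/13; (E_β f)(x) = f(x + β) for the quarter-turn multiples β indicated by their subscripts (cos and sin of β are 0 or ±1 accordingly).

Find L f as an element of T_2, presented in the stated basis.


the result is g(x) = -(379/26)cos x + (187/13)sin x - (7870/169)cos 2x - (7009/338)sin 2x

E_alpha f = -(131/26)cos x + (22/13)sin x - (893/169)cos 2x - (1561/338)sin 2x
D f = -4cos x + (7/2)sin x - cos 2x - 14sin 2x
E_pi/2 f = -4cos x + (7/2)sin x - 7cos 2x + (1/2)sin 2x
E_alpha f = -(131/26)cos x + (22/13)sin x - (893/169)cos 2x - (1561/338)sin 2x
(D + E_pi/2 + E_alpha) f = -(339/26)cos x + (113/13)sin x - (2245/169)cos 2x - (3062/169)sin 2x
D f = -4cos x + (7/2)sin x - cos 2x - 14sin 2x
D D f = (7/2)cos x + 4sin x - 28cos 2x + 2sin 2x
(E_alpha + (D + E_pi/2 + E_alpha) + D D) f = -(379/26)cos x + (187/13)sin x - (7870/169)cos 2x - (7009/338)sin 2x


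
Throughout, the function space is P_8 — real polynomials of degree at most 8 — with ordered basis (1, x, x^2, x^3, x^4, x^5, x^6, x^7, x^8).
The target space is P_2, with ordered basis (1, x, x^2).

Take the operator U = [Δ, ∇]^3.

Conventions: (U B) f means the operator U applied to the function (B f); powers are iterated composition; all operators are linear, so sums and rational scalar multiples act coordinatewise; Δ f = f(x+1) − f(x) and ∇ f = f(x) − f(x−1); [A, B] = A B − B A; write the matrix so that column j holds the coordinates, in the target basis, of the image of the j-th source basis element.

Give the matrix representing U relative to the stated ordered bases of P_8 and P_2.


image of 1: 0
image of x: 0
image of x^2: 0
image of x^3: 0
image of x^4: 0
image of x^5: 0
image of x^6: 0
image of x^7: 0
image of x^8: 0
each image's coordinates form column j of the matrix

the matrix is [[0, 0, 0, 0, 0, 0, 0, 0, 0]; [0, 0, 0, 0, 0, 0, 0, 0, 0]; [0, 0, 0, 0, 0, 0, 0, 0, 0]] (rows listed top to bottom)


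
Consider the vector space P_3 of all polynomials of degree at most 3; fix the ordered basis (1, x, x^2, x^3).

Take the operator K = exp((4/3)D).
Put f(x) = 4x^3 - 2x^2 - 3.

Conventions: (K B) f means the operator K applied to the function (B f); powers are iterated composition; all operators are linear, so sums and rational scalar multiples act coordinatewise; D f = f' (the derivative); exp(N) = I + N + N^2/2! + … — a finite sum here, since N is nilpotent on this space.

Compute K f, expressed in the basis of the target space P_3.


the image equals g(x) = 4x^3 + 14x^2 + 16x + 79/27

order-1 term: 16x^2 - (16/3)x
order-2 term: (64/3)x - 32/9
order-3 term: 256/27
the series for exp((4/3)D) f terminates at order 3
exp((4/3)D) f = 4x^3 + 14x^2 + 16x + 79/27


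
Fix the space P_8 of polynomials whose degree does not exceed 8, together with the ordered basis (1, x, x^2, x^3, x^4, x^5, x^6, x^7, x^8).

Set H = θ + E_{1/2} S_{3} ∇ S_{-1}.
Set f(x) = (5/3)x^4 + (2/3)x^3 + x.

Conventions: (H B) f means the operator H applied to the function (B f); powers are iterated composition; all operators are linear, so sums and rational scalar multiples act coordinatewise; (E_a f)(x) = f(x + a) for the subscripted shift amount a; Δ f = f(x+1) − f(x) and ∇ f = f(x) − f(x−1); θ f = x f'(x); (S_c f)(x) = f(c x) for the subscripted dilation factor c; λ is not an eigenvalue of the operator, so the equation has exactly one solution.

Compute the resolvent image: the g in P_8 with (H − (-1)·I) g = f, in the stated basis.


write g with unknown coordinates in the stated basis and equate coefficients in (H − (-1)·I) g = f
solving from the highest basis element down gives g = (1/3)x^4 - (53/6)x^3 - (183/2)x^2 + 189x + 2733/8
check: H g = (4/3)x^4 + (19/2)x^3 + (183/2)x^2 - 188x - 2733/8
so H g − (-1)·g = (5/3)x^4 + (2/3)x^3 + x = f ✓

the result is g(x) = (1/3)x^4 - (53/6)x^3 - (183/2)x^2 + 189x + 2733/8


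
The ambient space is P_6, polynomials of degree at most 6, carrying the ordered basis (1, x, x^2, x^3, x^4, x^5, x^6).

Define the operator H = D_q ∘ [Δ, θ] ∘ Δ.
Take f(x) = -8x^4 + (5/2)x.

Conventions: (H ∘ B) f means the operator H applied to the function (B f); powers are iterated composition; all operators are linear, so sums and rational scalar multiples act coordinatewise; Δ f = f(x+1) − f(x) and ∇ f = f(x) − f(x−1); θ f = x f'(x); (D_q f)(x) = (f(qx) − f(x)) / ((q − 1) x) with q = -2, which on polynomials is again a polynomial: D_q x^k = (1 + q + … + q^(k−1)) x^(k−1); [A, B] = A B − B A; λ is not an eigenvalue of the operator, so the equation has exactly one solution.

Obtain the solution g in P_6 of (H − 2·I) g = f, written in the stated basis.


write g with unknown coordinates in the stated basis and equate coefficients in (H − 2·I) g = f
solving from the highest basis element down gives g = 4x^4 - (101/4)x + 72
check: H g = -48x + 144
so H g − 2·g = -8x^4 + (5/2)x = f ✓

the result is g(x) = 4x^4 - (101/4)x + 72


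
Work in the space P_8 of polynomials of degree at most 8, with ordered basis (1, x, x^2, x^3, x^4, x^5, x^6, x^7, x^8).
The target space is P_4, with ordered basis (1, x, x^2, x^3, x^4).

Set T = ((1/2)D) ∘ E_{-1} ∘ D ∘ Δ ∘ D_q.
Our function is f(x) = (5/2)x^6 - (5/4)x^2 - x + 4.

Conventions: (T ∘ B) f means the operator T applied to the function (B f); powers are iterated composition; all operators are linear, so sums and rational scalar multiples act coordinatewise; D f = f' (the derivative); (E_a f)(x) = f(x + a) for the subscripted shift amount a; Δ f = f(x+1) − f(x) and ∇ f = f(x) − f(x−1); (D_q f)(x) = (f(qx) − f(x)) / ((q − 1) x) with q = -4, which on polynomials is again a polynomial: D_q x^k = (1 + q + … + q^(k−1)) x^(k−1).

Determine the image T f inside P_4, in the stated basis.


D_q f = -(4095/2)x^5 + (15/4)x - 1
Δ D_q f = -(20475/2)x^4 - 20475x^3 - 20475x^2 - (20475/2)x - 8175/4
D Δ D_q f = -40950x^3 - 61425x^2 - 40950x - 20475/2
E_{-1} (D ∘ Δ ∘ D_q) f = -40950x^3 + 61425x^2 - 40950x + 20475/2
D E_{-1} (D ∘ Δ ∘ D_q) f = -122850x^2 + 122850x - 40950
((1/2)D) E_{-1} (D ∘ Δ ∘ D_q) f = -61425x^2 + 61425x - 20475

g(x) = -61425x^2 + 61425x - 20475


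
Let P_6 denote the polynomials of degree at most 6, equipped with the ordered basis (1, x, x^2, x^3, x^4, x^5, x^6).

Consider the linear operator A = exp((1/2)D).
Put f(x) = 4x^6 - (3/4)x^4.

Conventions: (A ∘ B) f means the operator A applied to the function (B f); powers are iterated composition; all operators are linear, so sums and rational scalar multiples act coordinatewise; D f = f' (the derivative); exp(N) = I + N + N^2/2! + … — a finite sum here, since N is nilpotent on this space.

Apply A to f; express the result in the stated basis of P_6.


the image equals g(x) = 4x^6 + 12x^5 + (57/4)x^4 + (17/2)x^3 + (21/8)x^2 + (3/8)x + 1/64

order-1 term: 12x^5 - (3/2)x^3
order-2 term: 15x^4 - (9/8)x^2
order-3 term: 10x^3 - (3/8)x
order-4 term: (15/4)x^2 - 3/64
order-5 term: (3/4)x
order-6 term: 1/16
the series for exp((1/2)D) f terminates at order 6
exp((1/2)D) f = 4x^6 + 12x^5 + (57/4)x^4 + (17/2)x^3 + (21/8)x^2 + (3/8)x + 1/64


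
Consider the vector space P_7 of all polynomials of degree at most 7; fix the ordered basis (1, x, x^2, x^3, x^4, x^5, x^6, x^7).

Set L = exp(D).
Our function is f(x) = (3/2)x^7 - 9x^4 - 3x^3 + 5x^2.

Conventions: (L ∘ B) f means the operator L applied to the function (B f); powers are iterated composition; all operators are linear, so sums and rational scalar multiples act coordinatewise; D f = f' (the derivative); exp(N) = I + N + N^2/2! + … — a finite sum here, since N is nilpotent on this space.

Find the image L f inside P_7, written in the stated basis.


order-1 term: (21/2)x^6 - 36x^3 - 9x^2 + 10x
order-2 term: (63/2)x^5 - 54x^2 - 9x + 5
order-3 term: (105/2)x^4 - 36x - 3
order-4 term: (105/2)x^3 - 9
order-5 term: (63/2)x^2
order-6 term: (21/2)x
order-7 term: 3/2
the series for exp(D) f terminates at order 7
exp(D) f = (3/2)x^7 + (21/2)x^6 + (63/2)x^5 + (87/2)x^4 + (27/2)x^3 - (53/2)x^2 - (49/2)x - 11/2

the result is g(x) = (3/2)x^7 + (21/2)x^6 + (63/2)x^5 + (87/2)x^4 + (27/2)x^3 - (53/2)x^2 - (49/2)x - 11/2


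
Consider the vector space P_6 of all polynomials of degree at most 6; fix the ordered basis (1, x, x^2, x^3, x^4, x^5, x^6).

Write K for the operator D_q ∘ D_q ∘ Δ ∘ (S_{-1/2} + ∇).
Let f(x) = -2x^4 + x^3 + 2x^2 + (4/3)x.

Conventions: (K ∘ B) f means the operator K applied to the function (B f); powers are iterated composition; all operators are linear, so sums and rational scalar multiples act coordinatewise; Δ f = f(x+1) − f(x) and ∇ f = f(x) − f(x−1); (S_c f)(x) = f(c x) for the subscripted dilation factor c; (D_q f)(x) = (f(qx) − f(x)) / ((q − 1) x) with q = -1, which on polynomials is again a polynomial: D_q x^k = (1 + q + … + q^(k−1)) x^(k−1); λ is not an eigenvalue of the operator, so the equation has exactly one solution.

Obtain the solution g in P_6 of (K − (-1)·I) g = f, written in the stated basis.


write g with unknown coordinates in the stated basis and equate coefficients in (K − (-1)·I) g = f
solving from the highest basis element down gives g = -2x^4 + x^3 + 2x^2 + (4/3)x
check: K g = 0
so K g − (-1)·g = -2x^4 + x^3 + 2x^2 + (4/3)x = f ✓

the image equals g(x) = -2x^4 + x^3 + 2x^2 + (4/3)x


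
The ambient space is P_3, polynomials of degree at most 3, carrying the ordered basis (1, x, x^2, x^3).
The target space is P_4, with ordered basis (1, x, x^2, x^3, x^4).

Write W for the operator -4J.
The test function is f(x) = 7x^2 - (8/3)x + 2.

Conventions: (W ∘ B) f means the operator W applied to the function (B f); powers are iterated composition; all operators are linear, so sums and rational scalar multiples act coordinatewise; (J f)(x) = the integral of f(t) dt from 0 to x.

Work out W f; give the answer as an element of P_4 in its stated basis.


the image equals g(x) = -(28/3)x^3 + (16/3)x^2 - 8x

J f = (7/3)x^3 - (4/3)x^2 + 2x
(-4J) f = -(28/3)x^3 + (16/3)x^2 - 8x


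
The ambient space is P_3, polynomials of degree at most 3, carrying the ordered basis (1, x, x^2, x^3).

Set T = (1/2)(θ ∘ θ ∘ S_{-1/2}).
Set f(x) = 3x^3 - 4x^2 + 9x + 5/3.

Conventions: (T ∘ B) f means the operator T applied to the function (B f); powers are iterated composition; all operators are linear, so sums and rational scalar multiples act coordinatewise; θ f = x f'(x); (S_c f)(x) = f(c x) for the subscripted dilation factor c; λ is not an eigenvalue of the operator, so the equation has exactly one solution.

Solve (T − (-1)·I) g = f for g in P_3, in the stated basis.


write g with unknown coordinates in the stated basis and equate coefficients in (T − (-1)·I) g = f
solving from the highest basis element down gives g = (48/7)x^3 - (8/3)x^2 + 12x + 5/3
check: T g = -(27/7)x^3 - (4/3)x^2 - 3x
so T g − (-1)·g = 3x^3 - 4x^2 + 9x + 5/3 = f ✓

the image equals g(x) = (48/7)x^3 - (8/3)x^2 + 12x + 5/3


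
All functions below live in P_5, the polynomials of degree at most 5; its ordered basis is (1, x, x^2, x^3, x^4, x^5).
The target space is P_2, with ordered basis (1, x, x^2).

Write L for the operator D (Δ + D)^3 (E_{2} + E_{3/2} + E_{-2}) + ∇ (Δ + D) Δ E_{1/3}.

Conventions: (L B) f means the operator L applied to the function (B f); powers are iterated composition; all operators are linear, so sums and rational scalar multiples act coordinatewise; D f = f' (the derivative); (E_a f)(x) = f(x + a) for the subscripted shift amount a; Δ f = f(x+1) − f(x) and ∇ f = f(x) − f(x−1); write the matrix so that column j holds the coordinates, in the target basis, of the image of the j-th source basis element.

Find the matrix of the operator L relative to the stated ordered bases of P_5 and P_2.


image of 1: 0
image of x: 0
image of x^2: 0
image of x^3: 12
image of x^4: 48x + 604
image of x^5: 120x^2 + 3020x + 11020/3
each image's coordinates form column j of the matrix

the matrix is [[0, 0, 0, 12, 604, 11020/3]; [0, 0, 0, 0, 48, 3020]; [0, 0, 0, 0, 0, 120]] (rows listed top to bottom)


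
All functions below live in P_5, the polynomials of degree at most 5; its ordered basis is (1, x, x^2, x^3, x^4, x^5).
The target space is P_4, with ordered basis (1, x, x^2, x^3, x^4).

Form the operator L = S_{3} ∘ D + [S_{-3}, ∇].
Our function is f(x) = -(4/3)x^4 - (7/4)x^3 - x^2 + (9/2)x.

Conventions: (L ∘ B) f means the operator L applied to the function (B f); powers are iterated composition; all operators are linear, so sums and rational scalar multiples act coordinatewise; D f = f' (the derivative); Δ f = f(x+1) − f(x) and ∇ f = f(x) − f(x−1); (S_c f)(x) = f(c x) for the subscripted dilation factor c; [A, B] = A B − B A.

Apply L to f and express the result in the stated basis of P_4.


D f = -(16/3)x^3 - (21/4)x^2 - 2x + 9/2
S_{3} D f = -144x^3 - (189/4)x^2 - 6x + 9/2
∇ f = -(16/3)x^3 + (11/4)x^2 - (25/12)x + 61/12
S_{-3} ∇ f = 144x^3 + (99/4)x^2 + (25/4)x + 61/12
S_{-3} f = -108x^4 + (189/4)x^3 - 9x^2 - (27/2)x
∇ S_{-3} f = -432x^3 + (3159/4)x^2 - (2367/4)x + 603/4
[S_{-3}, ∇] f = 576x^3 - 765x^2 + 598x - 437/3
(S_{3} ∘ D + [S_{-3}, ∇]) f = 432x^3 - (3249/4)x^2 + 592x - 847/6

the image equals g(x) = 432x^3 - (3249/4)x^2 + 592x - 847/6


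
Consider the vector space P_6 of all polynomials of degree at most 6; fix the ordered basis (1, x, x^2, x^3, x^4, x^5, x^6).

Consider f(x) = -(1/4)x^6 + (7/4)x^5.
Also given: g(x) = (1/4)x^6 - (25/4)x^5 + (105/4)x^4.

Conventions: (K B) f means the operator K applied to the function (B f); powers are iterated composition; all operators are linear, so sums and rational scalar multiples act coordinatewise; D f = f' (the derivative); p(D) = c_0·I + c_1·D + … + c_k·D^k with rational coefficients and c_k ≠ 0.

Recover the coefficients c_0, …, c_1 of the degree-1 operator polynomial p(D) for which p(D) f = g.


D^0 f = -(1/4)x^6 + (7/4)x^5
D^1 f = -(3/2)x^5 + (35/4)x^4
matching coefficients of g against c_0 f + c_1 Df + … from the top degree down determines the c_i
solution: c_0 = -1, c_1 = 3

c_0 = -1, c_1 = 3


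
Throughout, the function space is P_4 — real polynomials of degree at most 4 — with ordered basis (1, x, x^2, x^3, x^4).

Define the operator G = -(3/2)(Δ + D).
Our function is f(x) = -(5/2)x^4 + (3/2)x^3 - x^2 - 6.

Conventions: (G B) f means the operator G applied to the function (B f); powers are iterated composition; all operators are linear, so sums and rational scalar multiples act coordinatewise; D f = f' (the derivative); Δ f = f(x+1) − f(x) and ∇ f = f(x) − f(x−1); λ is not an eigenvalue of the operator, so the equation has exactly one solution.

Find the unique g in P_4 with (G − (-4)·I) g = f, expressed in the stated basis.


g(x) = -(5/8)x^4 - (3/2)x^3 - (161/32)x^2 - (651/64)x - 189/16

write g with unknown coordinates in the stated basis and equate coefficients in (G − (-4)·I) g = f
solving from the highest basis element down gives g = -(5/8)x^4 - (3/2)x^3 - (161/32)x^2 - (651/64)x - 189/16
check: G g = (15/2)x^3 + (153/8)x^2 + (651/16)x + 165/4
so G g − (-4)·g = -(5/2)x^4 + (3/2)x^3 - x^2 - 6 = f ✓


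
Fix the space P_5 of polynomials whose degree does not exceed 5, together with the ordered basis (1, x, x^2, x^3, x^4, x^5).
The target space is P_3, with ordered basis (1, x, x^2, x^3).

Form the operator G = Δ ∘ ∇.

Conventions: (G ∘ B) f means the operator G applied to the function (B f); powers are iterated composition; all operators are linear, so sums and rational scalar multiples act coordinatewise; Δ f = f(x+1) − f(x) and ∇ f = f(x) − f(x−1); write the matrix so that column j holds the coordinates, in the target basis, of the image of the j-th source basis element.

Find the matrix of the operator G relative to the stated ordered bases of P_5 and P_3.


image of 1: 0
image of x: 0
image of x^2: 2
image of x^3: 6x
image of x^4: 12x^2 + 2
image of x^5: 20x^3 + 10x
each image's coordinates form column j of the matrix

the matrix is [[0, 0, 2, 0, 2, 0]; [0, 0, 0, 6, 0, 10]; [0, 0, 0, 0, 12, 0]; [0, 0, 0, 0, 0, 20]] (rows listed top to bottom)


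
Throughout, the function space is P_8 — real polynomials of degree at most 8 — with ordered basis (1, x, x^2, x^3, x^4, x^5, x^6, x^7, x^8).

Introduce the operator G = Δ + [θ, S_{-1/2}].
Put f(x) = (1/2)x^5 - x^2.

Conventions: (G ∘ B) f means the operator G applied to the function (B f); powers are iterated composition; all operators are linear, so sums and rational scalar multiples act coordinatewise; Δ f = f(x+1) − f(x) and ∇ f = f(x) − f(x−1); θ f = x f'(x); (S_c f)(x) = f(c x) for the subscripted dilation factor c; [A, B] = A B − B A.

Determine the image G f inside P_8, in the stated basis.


g(x) = (5/2)x^4 + 5x^3 + 5x^2 + (1/2)x - 1/2

Δ f = (5/2)x^4 + 5x^3 + 5x^2 + (1/2)x - 1/2
S_{-1/2} f = -(1/64)x^5 - (1/4)x^2
θ S_{-1/2} f = -(5/64)x^5 - (1/2)x^2
θ f = (5/2)x^5 - 2x^2
S_{-1/2} θ f = -(5/64)x^5 - (1/2)x^2
[θ, S_{-1/2}] f = 0
(Δ + [θ, S_{-1/2}]) f = (5/2)x^4 + 5x^3 + 5x^2 + (1/2)x - 1/2


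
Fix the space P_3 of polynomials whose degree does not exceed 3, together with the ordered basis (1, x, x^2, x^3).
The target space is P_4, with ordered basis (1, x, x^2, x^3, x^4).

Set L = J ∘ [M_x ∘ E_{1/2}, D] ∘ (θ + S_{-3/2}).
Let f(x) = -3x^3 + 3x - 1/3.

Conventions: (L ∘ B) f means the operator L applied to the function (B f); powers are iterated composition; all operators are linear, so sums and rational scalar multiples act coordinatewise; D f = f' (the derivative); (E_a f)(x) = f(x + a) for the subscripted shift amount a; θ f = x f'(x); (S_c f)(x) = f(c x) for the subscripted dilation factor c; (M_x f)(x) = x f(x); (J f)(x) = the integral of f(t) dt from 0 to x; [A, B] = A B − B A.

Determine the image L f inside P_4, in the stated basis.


θ f = -9x^3 + 3x
S_{-3/2} f = (81/8)x^3 - (9/2)x - 1/3
(θ + S_{-3/2}) f = (9/8)x^3 - (3/2)x - 1/3
D (θ + S_{-3/2}) f = (27/8)x^2 - 3/2
E_{1/2} D (θ + S_{-3/2}) f = (27/8)x^2 + (27/8)x - 21/32
M_x E_{1/2} D (θ + S_{-3/2}) f = (27/8)x^3 + (27/8)x^2 - (21/32)x
E_{1/2} (θ + S_{-3/2}) f = (9/8)x^3 + (27/16)x^2 - (21/32)x - 181/192
M_x E_{1/2} (θ + S_{-3/2}) f = (9/8)x^4 + (27/16)x^3 - (21/32)x^2 - (181/192)x
D (M_x ∘ E_{1/2}) (θ + S_{-3/2}) f = (9/2)x^3 + (81/16)x^2 - (21/16)x - 181/192
[M_x ∘ E_{1/2}, D] (θ + S_{-3/2}) f = -(9/8)x^3 - (27/16)x^2 + (21/32)x + 181/192
J [M_x ∘ E_{1/2}, D] (θ + S_{-3/2}) f = -(9/32)x^4 - (9/16)x^3 + (21/64)x^2 + (181/192)x

the image equals g(x) = -(9/32)x^4 - (9/16)x^3 + (21/64)x^2 + (181/192)x


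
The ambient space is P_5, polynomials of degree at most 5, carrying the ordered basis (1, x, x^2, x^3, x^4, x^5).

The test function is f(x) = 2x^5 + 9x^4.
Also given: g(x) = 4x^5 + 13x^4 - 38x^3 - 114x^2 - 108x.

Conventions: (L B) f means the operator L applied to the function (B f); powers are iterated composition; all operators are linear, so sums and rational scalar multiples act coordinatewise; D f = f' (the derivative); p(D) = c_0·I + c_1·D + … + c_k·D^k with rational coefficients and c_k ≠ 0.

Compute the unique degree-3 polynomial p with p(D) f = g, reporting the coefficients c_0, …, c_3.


D^0 f = 2x^5 + 9x^4
D^1 f = 10x^4 + 36x^3
D^2 f = 40x^3 + 108x^2
D^3 f = 120x^2 + 216x
matching coefficients of g against c_0 f + c_1 Df + … from the top degree down determines the c_i
solution: c_0 = 2, c_1 = -1/2, c_2 = -1/2, c_3 = -1/2

c_0 = 2, c_1 = -1/2, c_2 = -1/2, c_3 = -1/2
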